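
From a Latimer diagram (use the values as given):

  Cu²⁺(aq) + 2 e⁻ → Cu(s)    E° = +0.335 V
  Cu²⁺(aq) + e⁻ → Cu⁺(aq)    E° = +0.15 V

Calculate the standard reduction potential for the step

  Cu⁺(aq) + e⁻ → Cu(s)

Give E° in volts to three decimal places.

+0.520 V

Sequential free energies add, so n₃E°₃ = n₁E°₁ + n₂E°₂.
With n₃ = 2, and the known step contributing 1×(+0.15) V, the unknown satisfies 1·E° = 2×(+0.335) − 1×(+0.15) = +0.520.
E° = +0.520 / 1 = +0.520 V.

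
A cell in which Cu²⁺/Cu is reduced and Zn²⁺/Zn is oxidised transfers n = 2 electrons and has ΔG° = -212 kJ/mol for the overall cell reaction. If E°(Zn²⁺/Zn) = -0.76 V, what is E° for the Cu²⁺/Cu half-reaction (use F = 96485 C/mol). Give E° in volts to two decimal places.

E°cell = −ΔG°/(nF) = −(-212×10³)/((2)(96485)) = +1.099 V.
Since Cu²⁺/Cu is the cathode and Zn²⁺/Zn the anode, E°cell = E°(Cu²⁺/Cu) − E°(Zn²⁺/Zn).
So E°(Cu²⁺/Cu) = E°cell + E°(Zn²⁺/Zn) = +1.099 + (-0.76) = +0.34 V.

+0.34 V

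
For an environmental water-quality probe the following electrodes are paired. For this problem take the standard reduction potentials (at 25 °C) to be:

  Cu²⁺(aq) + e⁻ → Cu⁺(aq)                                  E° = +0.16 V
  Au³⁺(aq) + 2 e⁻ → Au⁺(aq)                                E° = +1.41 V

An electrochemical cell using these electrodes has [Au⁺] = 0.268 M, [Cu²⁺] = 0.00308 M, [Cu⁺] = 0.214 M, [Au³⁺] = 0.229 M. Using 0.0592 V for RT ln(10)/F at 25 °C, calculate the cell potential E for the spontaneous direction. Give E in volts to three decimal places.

+1.357 V

Au³⁺/Au⁺ is the cathode (higher E°), Cu²⁺/Cu⁺ the anode: E°cell = +1.41 − (+0.16) = +1.25 V, n = 2.
Overall: Au³⁺(aq) + 2 Cu⁺(aq) → Au⁺(aq) + 2 Cu²⁺(aq)
Q = [Au⁺]·[Cu²⁺]^2 / ([Au³⁺]·[Cu⁺]^2); log Q = -3.615.
E = E° − (0.0592/n) log Q = +1.25 − (0.0592/2)(-3.615) = +1.357 V.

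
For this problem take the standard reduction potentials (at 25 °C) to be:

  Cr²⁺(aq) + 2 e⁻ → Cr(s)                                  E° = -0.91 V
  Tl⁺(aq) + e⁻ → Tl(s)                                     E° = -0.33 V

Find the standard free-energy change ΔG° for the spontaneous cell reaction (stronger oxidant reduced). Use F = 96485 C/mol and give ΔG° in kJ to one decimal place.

-111.9 kJ

Tl⁺/Tl (E° = -0.33 V) is the cathode; Cr²⁺/Cr (E° = -0.91 V) is the anode, so E°cell = +0.58 V.
Balancing electrons gives n = 2 (lcm of 1 and 2).
ΔG° = −nFE° = −(2)(96485)(+0.58) = -111,923 J = -111.9 kJ.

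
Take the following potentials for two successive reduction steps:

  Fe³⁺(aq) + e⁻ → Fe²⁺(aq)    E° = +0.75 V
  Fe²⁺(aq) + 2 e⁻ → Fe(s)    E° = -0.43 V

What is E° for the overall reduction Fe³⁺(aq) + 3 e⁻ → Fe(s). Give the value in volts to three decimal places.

-0.037 V

Since ΔG° = −nFE° is additive over sequential reductions, n₃E°₃ = n₁E°₁ + n₂E°₂.
E°₃ = (1×+0.75 + 2×-0.43) / 3 = (-0.110) / 3 = -0.037 V.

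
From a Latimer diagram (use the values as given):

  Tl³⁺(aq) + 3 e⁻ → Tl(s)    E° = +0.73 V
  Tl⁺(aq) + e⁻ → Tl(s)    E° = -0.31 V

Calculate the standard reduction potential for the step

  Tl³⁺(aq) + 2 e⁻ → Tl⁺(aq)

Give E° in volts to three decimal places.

+1.250 V

Sequential free energies add, so n₃E°₃ = n₁E°₁ + n₂E°₂.
With n₃ = 3, and the known step contributing 1×(-0.31) V, the unknown satisfies 2·E° = 3×(+0.73) − 1×(-0.31) = +2.500.
E° = +2.500 / 2 = +1.250 V.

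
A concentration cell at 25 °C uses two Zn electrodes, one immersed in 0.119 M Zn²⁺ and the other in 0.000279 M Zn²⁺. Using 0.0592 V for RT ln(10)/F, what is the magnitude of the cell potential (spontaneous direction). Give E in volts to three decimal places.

For a concentration cell E°cell = 0. The 0.119 M side is the cathode (reduction is favoured where [Zn²⁺] is higher).
With n = 2, E = −(0.0592/2) log([Zn²⁺]ₐₙ/[Zn²⁺]꜀ₐₜ) = −(0.0592/2) log(0.000279/0.119) = −(0.0592/2)(-2.630) = +0.078 V.

+0.078 V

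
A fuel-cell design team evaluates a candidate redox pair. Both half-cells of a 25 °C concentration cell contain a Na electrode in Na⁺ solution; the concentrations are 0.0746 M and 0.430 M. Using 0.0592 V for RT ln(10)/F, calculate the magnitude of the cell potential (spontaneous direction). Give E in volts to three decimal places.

For a concentration cell E°cell = 0. The 0.430 M side is the cathode (reduction is favoured where [Na⁺] is higher).
With n = 1, E = −(0.0592/1) log([Na⁺]ₐₙ/[Na⁺]꜀ₐₜ) = −(0.0592/1) log(0.0746/0.43) = −(0.0592/1)(-0.761) = +0.045 V.

+0.045 V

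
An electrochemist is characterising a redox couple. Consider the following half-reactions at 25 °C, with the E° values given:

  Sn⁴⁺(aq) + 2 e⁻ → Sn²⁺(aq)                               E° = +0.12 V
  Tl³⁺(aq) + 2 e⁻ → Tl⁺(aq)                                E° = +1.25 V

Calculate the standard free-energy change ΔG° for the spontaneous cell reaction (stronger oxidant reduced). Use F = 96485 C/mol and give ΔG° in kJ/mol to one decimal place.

Tl³⁺/Tl⁺ (E° = +1.25 V) is the cathode; Sn⁴⁺/Sn²⁺ (E° = +0.12 V) is the anode, so E°cell = +1.13 V.
Balancing electrons gives n = 2 (lcm of 2 and 2).
ΔG° = −nFE° = −(2)(96485)(+1.13) = -218,056 J = -218.1 kJ/mol.

-218.1 kJ/mol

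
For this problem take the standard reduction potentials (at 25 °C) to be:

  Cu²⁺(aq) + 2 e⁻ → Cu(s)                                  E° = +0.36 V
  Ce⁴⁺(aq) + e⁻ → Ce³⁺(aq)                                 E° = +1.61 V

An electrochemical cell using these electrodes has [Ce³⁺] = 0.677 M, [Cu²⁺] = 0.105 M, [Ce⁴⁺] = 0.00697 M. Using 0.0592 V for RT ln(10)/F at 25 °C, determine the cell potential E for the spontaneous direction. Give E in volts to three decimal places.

+1.161 V

Ce⁴⁺/Ce³⁺ is the cathode (higher E°), Cu²⁺/Cu the anode: E°cell = +1.61 − (+0.36) = +1.25 V, n = 2.
Overall: 2 Ce⁴⁺(aq) + Cu(s) → 2 Ce³⁺(aq) + Cu²⁺(aq)
Q = [Ce³⁺]^2·[Cu²⁺] / ([Ce⁴⁺]^2); log Q = 2.996.
E = E° − (0.0592/n) log Q = +1.25 − (0.0592/2)(2.996) = +1.161 V.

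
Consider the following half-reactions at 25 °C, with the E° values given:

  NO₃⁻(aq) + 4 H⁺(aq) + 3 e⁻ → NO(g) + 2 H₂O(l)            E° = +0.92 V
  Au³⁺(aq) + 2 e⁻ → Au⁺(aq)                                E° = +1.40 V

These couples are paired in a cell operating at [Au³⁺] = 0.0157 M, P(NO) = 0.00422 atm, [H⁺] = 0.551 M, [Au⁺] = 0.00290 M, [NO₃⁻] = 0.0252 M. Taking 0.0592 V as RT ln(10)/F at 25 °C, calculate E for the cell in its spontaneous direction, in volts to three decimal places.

Au³⁺/Au⁺ is the cathode (higher E°), NO₃⁻/NO the anode: E°cell = +1.40 − (+0.92) = +0.48 V, n = 6.
Overall: 3 Au³⁺(aq) + 2 NO(g) + 4 H₂O(l) → 3 Au⁺(aq) + 2 NO₃⁻(aq) + 8 H⁺(aq)
Q = [Au⁺]^3·[NO₃⁻]^2·[H⁺]^8 / ([Au³⁺]^3·P(NO)^2); log Q = -2.719.
E = E° − (0.0592/n) log Q = +0.48 − (0.0592/6)(-2.719) = +0.507 V.

+0.507 V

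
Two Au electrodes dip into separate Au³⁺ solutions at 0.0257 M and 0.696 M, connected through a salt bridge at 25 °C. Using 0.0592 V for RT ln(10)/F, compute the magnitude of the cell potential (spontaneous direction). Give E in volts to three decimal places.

For a concentration cell E°cell = 0. The 0.696 M side is the cathode (reduction is favoured where [Au³⁺] is higher).
With n = 3, E = −(0.0592/3) log([Au³⁺]ₐₙ/[Au³⁺]꜀ₐₜ) = −(0.0592/3) log(0.0257/0.696) = −(0.0592/3)(-1.433) = +0.028 V.

+0.028 V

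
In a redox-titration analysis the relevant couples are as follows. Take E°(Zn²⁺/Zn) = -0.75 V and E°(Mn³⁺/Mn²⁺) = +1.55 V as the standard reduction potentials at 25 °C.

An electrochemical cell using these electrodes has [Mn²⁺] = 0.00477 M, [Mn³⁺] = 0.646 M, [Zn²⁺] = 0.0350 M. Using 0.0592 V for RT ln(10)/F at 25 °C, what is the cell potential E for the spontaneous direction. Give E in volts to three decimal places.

+2.469 V

Mn³⁺/Mn²⁺ is the cathode (higher E°), Zn²⁺/Zn the anode: E°cell = +1.55 − (-0.75) = +2.30 V, n = 2.
Overall: 2 Mn³⁺(aq) + Zn(s) → 2 Mn²⁺(aq) + Zn²⁺(aq)
Q = [Mn²⁺]^2·[Zn²⁺] / ([Mn³⁺]^2); log Q = -5.719.
E = E° − (0.0592/n) log Q = +2.30 − (0.0592/2)(-5.719) = +2.469 V.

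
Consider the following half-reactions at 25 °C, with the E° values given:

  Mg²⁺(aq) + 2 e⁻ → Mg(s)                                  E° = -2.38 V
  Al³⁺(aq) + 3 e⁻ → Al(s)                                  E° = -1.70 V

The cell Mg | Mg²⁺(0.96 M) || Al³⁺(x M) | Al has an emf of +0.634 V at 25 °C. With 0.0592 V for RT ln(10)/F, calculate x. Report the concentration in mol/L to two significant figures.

Al³⁺/Al is the cathode, Mg²⁺/Mg the anode: E°cell = +0.68 V, n = 6.
Overall reaction: 2 Al³⁺(aq) + 3 Mg(s) → 2 Al(s) + 3 Mg²⁺(aq); Q = [Mg²⁺]^3/[Al³⁺]^2.
From E = E° − (0.0592/n) log Q: log Q = (E° − E)·n/0.0592 = (+0.68 − (+0.634))·6/0.0592 = 4.6622.
So 2·log[Al³⁺] = 3·log(0.96) − log Q = -0.0532 − (4.6622) = -4.7154; log[Al³⁺] = -4.7154 / 2 = -2.3577; [Al³⁺] = 10^(-2.3577) ≈ 0.0044 M.

0.0044 M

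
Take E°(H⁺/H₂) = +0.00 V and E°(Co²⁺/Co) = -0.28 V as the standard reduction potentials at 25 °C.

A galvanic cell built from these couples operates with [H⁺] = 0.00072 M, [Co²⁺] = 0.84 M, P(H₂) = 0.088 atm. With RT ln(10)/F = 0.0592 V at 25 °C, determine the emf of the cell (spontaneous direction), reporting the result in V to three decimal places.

+0.127 V

H⁺/H₂ is the cathode (higher E°), Co²⁺/Co the anode: E°cell = +0.00 − (-0.28) = +0.28 V, n = 2.
Overall: 2 H⁺(aq) + Co(s) → H₂(g) + Co²⁺(aq)
Q = P(H₂)·[Co²⁺] / ([H⁺]^2); log Q = 5.154.
E = E° − (0.0592/n) log Q = +0.28 − (0.0592/2)(5.154) = +0.127 V.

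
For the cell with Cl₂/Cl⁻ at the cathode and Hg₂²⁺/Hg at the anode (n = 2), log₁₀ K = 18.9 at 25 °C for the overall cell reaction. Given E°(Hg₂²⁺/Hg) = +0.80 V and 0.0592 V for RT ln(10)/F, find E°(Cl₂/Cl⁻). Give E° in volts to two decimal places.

E°cell = (0.0592/n)·log K = (0.0592/2)(18.9) = +0.559 V.
Since Cl₂/Cl⁻ is the cathode and Hg₂²⁺/Hg the anode, E°cell = E°(Cl₂/Cl⁻) − E°(Hg₂²⁺/Hg).
So E°(Cl₂/Cl⁻) = E°cell + E°(Hg₂²⁺/Hg) = +0.559 + (+0.80) = +1.36 V.

+1.36 V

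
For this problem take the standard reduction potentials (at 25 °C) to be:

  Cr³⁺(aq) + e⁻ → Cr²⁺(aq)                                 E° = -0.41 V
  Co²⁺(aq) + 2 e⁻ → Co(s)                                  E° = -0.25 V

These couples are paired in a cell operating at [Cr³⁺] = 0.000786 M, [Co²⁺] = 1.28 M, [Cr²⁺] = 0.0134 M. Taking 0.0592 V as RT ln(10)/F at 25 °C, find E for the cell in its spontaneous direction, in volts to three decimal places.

+0.236 V

Co²⁺/Co is the cathode (higher E°), Cr³⁺/Cr²⁺ the anode: E°cell = -0.25 − (-0.41) = +0.16 V, n = 2.
Overall: Co²⁺(aq) + 2 Cr²⁺(aq) → Co(s) + 2 Cr³⁺(aq)
Q = [Cr³⁺]^2 / ([Co²⁺]·[Cr²⁺]^2); log Q = -2.571.
E = E° − (0.0592/n) log Q = +0.16 − (0.0592/2)(-2.571) = +0.236 V.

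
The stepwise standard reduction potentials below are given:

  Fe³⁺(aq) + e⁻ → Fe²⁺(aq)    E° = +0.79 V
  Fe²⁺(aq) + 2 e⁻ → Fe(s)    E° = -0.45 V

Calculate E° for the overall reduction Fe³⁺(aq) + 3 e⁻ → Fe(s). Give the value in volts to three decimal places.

-0.037 V

Standard free energies of sequential steps add: ΔG°₃ = ΔG°₁ + ΔG°₂, so n₃E°₃ = n₁E°₁ + n₂E°₂.
E°₃ = (1×+0.79 + 2×-0.45) / 3 = (-0.110) / 3 = -0.037 V.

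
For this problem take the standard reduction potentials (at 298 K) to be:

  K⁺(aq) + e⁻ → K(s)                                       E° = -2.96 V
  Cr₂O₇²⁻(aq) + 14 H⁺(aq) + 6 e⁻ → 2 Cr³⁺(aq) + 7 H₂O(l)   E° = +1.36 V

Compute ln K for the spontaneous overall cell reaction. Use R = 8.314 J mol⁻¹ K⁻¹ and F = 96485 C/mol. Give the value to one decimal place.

Cathode: Cr₂O₇²⁻/Cr³⁺; anode: K⁺/K. E°cell = (+1.36) − (-2.96) = +4.32 V, with n = 6.
ΔG° = −nFE° = −RT ln K, so ln K = nFE°/(RT) = (6)(96485)(+4.32) / ((8.314)(298)) = 1009.412.

1009.4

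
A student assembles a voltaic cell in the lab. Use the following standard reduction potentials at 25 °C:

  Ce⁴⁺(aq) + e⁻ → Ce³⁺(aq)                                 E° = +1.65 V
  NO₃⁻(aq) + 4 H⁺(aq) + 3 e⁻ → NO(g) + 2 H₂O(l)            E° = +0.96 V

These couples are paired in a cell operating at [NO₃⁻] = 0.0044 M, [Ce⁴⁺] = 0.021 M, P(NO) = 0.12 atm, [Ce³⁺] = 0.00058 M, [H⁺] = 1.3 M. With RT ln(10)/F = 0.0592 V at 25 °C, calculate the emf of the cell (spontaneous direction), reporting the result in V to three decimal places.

Ce⁴⁺/Ce³⁺ is the cathode (higher E°), NO₃⁻/NO the anode: E°cell = +1.65 − (+0.96) = +0.69 V, n = 3.
Overall: 3 Ce⁴⁺(aq) + NO(g) + 2 H₂O(l) → 3 Ce³⁺(aq) + NO₃⁻(aq) + 4 H⁺(aq)
Q = [Ce³⁺]^3·[NO₃⁻]·[H⁺]^4 / ([Ce⁴⁺]^3·P(NO)); log Q = -5.656.
E = E° − (0.0592/n) log Q = +0.69 − (0.0592/3)(-5.656) = +0.802 V.

+0.802 V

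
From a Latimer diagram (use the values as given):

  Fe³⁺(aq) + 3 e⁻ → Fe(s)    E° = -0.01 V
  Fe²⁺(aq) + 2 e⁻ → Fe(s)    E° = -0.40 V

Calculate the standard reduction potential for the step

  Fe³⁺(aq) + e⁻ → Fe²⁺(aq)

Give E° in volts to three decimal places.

+0.770 V

Sequential free energies add, so n₃E°₃ = n₁E°₁ + n₂E°₂.
With n₃ = 3, and the known step contributing 2×(-0.40) V, the unknown satisfies 1·E° = 3×(-0.01) − 2×(-0.40) = +0.770.
E° = +0.770 / 1 = +0.770 V.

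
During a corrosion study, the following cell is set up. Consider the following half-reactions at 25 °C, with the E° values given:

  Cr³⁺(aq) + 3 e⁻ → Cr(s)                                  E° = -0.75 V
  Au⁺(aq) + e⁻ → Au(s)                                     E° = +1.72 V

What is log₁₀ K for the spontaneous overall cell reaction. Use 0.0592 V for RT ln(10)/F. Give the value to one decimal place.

125.2

Cathode: Au⁺/Au; anode: Cr³⁺/Cr. E°cell = +2.47 V, n = 3.
log K = nE°cell / 0.0592 = (3)(+2.47) / 0.0592 = 125.2.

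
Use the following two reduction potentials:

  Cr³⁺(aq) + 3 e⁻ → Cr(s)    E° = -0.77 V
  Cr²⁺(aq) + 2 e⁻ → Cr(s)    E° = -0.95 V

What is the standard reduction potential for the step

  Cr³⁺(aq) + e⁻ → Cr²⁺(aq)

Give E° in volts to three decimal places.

Sequential free energies add, so n₃E°₃ = n₁E°₁ + n₂E°₂.
With n₃ = 3, and the known step contributing 2×(-0.95) V, the unknown satisfies 1·E° = 3×(-0.77) − 2×(-0.95) = -0.410.
E° = -0.410 / 1 = -0.410 V.

-0.410 V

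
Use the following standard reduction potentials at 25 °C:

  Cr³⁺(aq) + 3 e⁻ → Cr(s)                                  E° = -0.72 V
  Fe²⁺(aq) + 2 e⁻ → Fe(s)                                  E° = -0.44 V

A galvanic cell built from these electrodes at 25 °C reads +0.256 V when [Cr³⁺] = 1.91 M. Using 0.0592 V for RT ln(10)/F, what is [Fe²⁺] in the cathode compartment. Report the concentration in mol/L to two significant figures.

0.24 M

Fe²⁺/Fe is the cathode, Cr³⁺/Cr the anode: E°cell = +0.28 V, n = 6.
Overall reaction: 3 Fe²⁺(aq) + 2 Cr(s) → 3 Fe(s) + 2 Cr³⁺(aq); Q = [Cr³⁺]^2/[Fe²⁺]^3.
From E = E° − (0.0592/n) log Q: log Q = (E° − E)·n/0.0592 = (+0.28 − (+0.256))·6/0.0592 = 2.4324.
So 3·log[Fe²⁺] = 2·log(1.91) − log Q = 0.5621 − (2.4324) = -1.8703; log[Fe²⁺] = -1.8703 / 3 = -0.6234; [Fe²⁺] = 10^(-0.6234) ≈ 0.24 M.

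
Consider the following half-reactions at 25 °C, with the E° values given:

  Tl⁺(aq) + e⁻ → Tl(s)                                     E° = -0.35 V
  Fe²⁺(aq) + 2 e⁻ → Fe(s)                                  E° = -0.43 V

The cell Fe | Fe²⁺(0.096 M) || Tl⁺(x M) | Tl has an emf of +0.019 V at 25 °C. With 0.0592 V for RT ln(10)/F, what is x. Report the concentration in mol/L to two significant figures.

Tl⁺/Tl is the cathode, Fe²⁺/Fe the anode: E°cell = +0.08 V, n = 2.
Overall reaction: 2 Tl⁺(aq) + Fe(s) → 2 Tl(s) + Fe²⁺(aq); Q = [Fe²⁺]^1/[Tl⁺]^2.
From E = E° − (0.0592/n) log Q: log Q = (E° − E)·n/0.0592 = (+0.08 − (+0.019))·2/0.0592 = 2.0608.
So 2·log[Tl⁺] = 1·log(0.096) − log Q = -1.0177 − (2.0608) = -3.0785; log[Tl⁺] = -3.0785 / 2 = -1.5393; [Tl⁺] = 10^(-1.5393) ≈ 0.029 M.

0.029 M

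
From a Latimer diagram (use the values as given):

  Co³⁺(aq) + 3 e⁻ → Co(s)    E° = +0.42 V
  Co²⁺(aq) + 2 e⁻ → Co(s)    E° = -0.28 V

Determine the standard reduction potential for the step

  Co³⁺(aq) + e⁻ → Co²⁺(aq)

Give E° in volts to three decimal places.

+1.820 V

Sequential free energies add, so n₃E°₃ = n₁E°₁ + n₂E°₂.
With n₃ = 3, and the known step contributing 2×(-0.28) V, the unknown satisfies 1·E° = 3×(+0.42) − 2×(-0.28) = +1.820.
E° = +1.820 / 1 = +1.820 V.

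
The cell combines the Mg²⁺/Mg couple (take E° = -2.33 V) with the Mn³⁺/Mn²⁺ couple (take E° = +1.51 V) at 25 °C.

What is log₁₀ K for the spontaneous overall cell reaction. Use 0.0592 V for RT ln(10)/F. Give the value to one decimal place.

Cathode: Mn³⁺/Mn²⁺; anode: Mg²⁺/Mg. E°cell = +3.84 V, n = 2.
log K = nE°cell / 0.0592 = (2)(+3.84) / 0.0592 = 129.7.

129.7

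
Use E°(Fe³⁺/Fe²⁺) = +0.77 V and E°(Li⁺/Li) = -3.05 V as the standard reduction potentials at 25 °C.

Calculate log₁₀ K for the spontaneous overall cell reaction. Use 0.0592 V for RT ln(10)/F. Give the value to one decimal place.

Cathode: Fe³⁺/Fe²⁺; anode: Li⁺/Li. E°cell = +3.82 V, n = 1.
log K = nE°cell / 0.0592 = (1)(+3.82) / 0.0592 = 64.5.

64.5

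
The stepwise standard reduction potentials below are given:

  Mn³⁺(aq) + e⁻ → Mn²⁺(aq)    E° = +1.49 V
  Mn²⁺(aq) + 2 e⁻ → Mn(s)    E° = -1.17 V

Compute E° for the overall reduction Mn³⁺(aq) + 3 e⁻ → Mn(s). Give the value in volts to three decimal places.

-0.283 V

Since ΔG° = −nFE° is additive over sequential reductions, n₃E°₃ = n₁E°₁ + n₂E°₂.
E°₃ = (1×+1.49 + 2×-1.17) / 3 = (-0.850) / 3 = -0.283 V.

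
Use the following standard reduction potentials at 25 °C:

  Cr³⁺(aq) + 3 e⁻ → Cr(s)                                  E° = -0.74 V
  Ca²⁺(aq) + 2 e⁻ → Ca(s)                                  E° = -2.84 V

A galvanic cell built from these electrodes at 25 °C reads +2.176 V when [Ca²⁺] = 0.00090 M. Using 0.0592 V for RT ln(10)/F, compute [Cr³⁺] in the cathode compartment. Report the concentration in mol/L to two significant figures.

Cr³⁺/Cr is the cathode, Ca²⁺/Ca the anode: E°cell = +2.10 V, n = 6.
Overall reaction: 2 Cr³⁺(aq) + 3 Ca(s) → 2 Cr(s) + 3 Ca²⁺(aq); Q = [Ca²⁺]^3/[Cr³⁺]^2.
From E = E° − (0.0592/n) log Q: log Q = (E° − E)·n/0.0592 = (+2.10 − (+2.176))·6/0.0592 = -7.7027.
So 2·log[Cr³⁺] = 3·log(0.0009) − log Q = -9.1373 − (-7.7027) = -1.4346; log[Cr³⁺] = -1.4346 / 2 = -0.7173; [Cr³⁺] = 10^(-0.7173) ≈ 0.19 M.

0.19 M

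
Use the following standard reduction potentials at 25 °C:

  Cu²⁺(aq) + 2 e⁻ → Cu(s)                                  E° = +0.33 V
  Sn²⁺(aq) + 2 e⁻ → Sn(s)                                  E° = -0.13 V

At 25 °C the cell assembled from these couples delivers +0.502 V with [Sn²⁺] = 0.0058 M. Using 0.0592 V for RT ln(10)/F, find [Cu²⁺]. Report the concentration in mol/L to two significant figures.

0.15 M

Cu²⁺/Cu is the cathode, Sn²⁺/Sn the anode: E°cell = +0.46 V, n = 2.
Overall reaction: Cu²⁺(aq) + Sn(s) → Cu(s) + Sn²⁺(aq); Q = [Sn²⁺]^1/[Cu²⁺]^1.
From E = E° − (0.0592/n) log Q: log Q = (E° − E)·n/0.0592 = (+0.46 − (+0.502))·2/0.0592 = -1.4189.
So 1·log[Cu²⁺] = 1·log(0.0058) − log Q = -2.2366 − (-1.4189) = -0.8177; [Cu²⁺] = 10^(-0.8177) ≈ 0.15 M.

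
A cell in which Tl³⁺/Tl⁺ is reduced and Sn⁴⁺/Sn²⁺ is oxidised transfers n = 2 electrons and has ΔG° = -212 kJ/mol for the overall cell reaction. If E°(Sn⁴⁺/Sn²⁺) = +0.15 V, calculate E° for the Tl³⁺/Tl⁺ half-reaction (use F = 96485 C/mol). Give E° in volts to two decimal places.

+1.25 V

E°cell = −ΔG°/(nF) = −(-212×10³)/((2)(96485)) = +1.099 V.
Since Tl³⁺/Tl⁺ is the cathode and Sn⁴⁺/Sn²⁺ the anode, E°cell = E°(Tl³⁺/Tl⁺) − E°(Sn⁴⁺/Sn²⁺).
So E°(Tl³⁺/Tl⁺) = E°cell + E°(Sn⁴⁺/Sn²⁺) = +1.099 + (+0.15) = +1.25 V.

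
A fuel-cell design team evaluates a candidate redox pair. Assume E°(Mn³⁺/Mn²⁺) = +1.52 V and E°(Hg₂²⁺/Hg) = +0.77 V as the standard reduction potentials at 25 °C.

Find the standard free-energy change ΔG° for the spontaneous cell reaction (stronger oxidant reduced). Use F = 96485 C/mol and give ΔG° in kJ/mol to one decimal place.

-144.7 kJ/mol

Mn³⁺/Mn²⁺ (E° = +1.52 V) is the cathode; Hg₂²⁺/Hg (E° = +0.77 V) is the anode, so E°cell = +0.75 V.
Balancing electrons gives n = 2 (lcm of 1 and 2).
ΔG° = −nFE° = −(2)(96485)(+0.75) = -144,728 J = -144.7 kJ/mol.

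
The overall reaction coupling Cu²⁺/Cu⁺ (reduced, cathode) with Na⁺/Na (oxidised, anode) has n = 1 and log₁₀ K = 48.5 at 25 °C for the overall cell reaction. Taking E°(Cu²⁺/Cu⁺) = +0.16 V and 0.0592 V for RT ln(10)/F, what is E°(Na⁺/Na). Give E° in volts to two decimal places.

-2.71 V

E°cell = (0.0592/n)·log K = (0.0592/1)(48.5) = +2.871 V.
Since Cu²⁺/Cu⁺ is the cathode and Na⁺/Na the anode, E°cell = E°(Cu²⁺/Cu⁺) − E°(Na⁺/Na).
So E°(Na⁺/Na) = E°(Cu²⁺/Cu⁺) − E°cell = (+0.16) − (+2.871) = -2.71 V.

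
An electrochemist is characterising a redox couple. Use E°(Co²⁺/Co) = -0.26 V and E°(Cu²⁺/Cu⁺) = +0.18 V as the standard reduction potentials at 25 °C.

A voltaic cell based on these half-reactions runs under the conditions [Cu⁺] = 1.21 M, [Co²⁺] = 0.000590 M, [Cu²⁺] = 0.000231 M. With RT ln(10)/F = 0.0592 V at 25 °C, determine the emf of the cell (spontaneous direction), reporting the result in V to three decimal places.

+0.315 V

Cu²⁺/Cu⁺ is the cathode (higher E°), Co²⁺/Co the anode: E°cell = +0.18 − (-0.26) = +0.44 V, n = 2.
Overall: 2 Cu²⁺(aq) + Co(s) → 2 Cu⁺(aq) + Co²⁺(aq)
Q = [Cu⁺]^2·[Co²⁺] / ([Cu²⁺]^2); log Q = 4.209.
E = E° − (0.0592/n) log Q = +0.44 − (0.0592/2)(4.209) = +0.315 V.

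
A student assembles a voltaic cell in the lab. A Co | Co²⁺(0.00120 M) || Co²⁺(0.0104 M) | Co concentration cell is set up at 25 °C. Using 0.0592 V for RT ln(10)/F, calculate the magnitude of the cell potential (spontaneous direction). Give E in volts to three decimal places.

+0.028 V

For a concentration cell E°cell = 0. The 0.0104 M side is the cathode (reduction is favoured where [Co²⁺] is higher).
With n = 2, E = −(0.0592/2) log([Co²⁺]ₐₙ/[Co²⁺]꜀ₐₜ) = −(0.0592/2) log(0.0012/0.0104) = −(0.0592/2)(-0.938) = +0.028 V.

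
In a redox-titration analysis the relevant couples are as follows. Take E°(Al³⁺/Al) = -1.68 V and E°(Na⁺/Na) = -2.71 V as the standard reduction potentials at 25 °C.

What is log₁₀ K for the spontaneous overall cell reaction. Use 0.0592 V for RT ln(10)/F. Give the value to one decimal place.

52.2

Cathode: Al³⁺/Al; anode: Na⁺/Na. E°cell = +1.03 V, n = 3.
log K = nE°cell / 0.0592 = (3)(+1.03) / 0.0592 = 52.2.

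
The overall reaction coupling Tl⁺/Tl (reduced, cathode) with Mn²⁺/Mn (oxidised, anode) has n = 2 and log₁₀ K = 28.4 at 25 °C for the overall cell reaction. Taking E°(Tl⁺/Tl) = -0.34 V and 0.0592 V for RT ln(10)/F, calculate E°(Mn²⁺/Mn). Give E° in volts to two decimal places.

-1.18 V

E°cell = (0.0592/n)·log K = (0.0592/2)(28.4) = +0.841 V.
Since Tl⁺/Tl is the cathode and Mn²⁺/Mn the anode, E°cell = E°(Tl⁺/Tl) − E°(Mn²⁺/Mn).
So E°(Mn²⁺/Mn) = E°(Tl⁺/Tl) − E°cell = (-0.34) − (+0.841) = -1.18 V.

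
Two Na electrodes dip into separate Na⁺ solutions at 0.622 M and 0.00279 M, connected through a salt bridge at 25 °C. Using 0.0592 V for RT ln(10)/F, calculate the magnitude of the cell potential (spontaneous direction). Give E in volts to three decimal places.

+0.139 V

For a concentration cell E°cell = 0. The 0.622 M side is the cathode (reduction is favoured where [Na⁺] is higher).
With n = 1, E = −(0.0592/1) log([Na⁺]ₐₙ/[Na⁺]꜀ₐₜ) = −(0.0592/1) log(0.00279/0.622) = −(0.0592/1)(-2.348) = +0.139 V.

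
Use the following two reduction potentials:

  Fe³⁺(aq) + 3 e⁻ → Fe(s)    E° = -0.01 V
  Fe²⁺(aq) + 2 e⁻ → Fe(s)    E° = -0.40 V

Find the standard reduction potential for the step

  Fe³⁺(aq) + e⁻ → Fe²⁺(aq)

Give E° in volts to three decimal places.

+0.770 V

Sequential free energies add, so n₃E°₃ = n₁E°₁ + n₂E°₂.
With n₃ = 3, and the known step contributing 2×(-0.40) V, the unknown satisfies 1·E° = 3×(-0.01) − 2×(-0.40) = +0.770.
E° = +0.770 / 1 = +0.770 V.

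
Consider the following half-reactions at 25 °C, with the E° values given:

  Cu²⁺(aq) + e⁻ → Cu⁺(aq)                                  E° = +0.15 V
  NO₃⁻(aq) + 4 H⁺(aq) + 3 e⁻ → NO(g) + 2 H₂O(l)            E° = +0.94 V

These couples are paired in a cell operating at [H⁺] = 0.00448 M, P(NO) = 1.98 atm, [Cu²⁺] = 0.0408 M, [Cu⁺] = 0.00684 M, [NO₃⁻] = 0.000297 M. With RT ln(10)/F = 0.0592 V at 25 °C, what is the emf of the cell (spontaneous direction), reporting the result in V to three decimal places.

+0.483 V

NO₃⁻/NO is the cathode (higher E°), Cu²⁺/Cu⁺ the anode: E°cell = +0.94 − (+0.15) = +0.79 V, n = 3.
Overall: NO₃⁻(aq) + 4 H⁺(aq) + 3 Cu⁺(aq) → NO(g) + 2 H₂O(l) + 3 Cu²⁺(aq)
Q = P(NO)·[Cu²⁺]^3 / ([NO₃⁻]·[H⁺]^4·[Cu⁺]^3); log Q = 15.546.
E = E° − (0.0592/n) log Q = +0.79 − (0.0592/3)(15.546) = +0.483 V.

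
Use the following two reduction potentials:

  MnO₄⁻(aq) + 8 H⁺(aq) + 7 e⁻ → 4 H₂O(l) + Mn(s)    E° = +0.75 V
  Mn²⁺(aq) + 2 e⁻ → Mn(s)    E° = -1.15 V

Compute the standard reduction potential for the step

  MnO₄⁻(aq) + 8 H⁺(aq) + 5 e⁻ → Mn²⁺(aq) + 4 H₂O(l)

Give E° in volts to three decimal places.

Sequential free energies add, so n₃E°₃ = n₁E°₁ + n₂E°₂.
With n₃ = 7, and the known step contributing 2×(-1.15) V, the unknown satisfies 5·E° = 7×(+0.75) − 2×(-1.15) = +7.550.
E° = +7.550 / 5 = +1.510 V.

+1.510 V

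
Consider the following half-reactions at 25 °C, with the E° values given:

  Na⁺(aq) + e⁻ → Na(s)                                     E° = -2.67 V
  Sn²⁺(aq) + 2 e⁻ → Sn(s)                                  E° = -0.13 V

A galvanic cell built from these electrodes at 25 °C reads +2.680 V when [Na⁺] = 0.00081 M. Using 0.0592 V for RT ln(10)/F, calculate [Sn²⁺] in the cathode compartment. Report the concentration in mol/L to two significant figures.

0.035 M

Sn²⁺/Sn is the cathode, Na⁺/Na the anode: E°cell = +2.54 V, n = 2.
Overall reaction: Sn²⁺(aq) + 2 Na(s) → Sn(s) + 2 Na⁺(aq); Q = [Na⁺]^2/[Sn²⁺]^1.
From E = E° − (0.0592/n) log Q: log Q = (E° − E)·n/0.0592 = (+2.54 − (+2.680))·2/0.0592 = -4.7297.
So 1·log[Sn²⁺] = 2·log(0.00081) − log Q = -6.1830 − (-4.7297) = -1.4533; [Sn²⁺] = 10^(-1.4533) ≈ 0.035 M.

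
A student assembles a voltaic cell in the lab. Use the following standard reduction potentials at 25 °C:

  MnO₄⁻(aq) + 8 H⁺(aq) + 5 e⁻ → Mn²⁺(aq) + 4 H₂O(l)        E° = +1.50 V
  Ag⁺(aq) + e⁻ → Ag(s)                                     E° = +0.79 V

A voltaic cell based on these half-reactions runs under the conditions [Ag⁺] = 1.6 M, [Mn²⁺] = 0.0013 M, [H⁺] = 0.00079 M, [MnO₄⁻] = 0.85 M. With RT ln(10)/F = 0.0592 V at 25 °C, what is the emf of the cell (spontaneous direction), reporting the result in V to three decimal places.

+0.437 V

MnO₄⁻/Mn²⁺ is the cathode (higher E°), Ag⁺/Ag the anode: E°cell = +1.50 − (+0.79) = +0.71 V, n = 5.
Overall: MnO₄⁻(aq) + 8 H⁺(aq) + 5 Ag(s) → Mn²⁺(aq) + 4 H₂O(l) + 5 Ag⁺(aq)
Q = [Mn²⁺]·[Ag⁺]^5 / ([MnO₄⁻]·[H⁺]^8); log Q = 23.024.
E = E° − (0.0592/n) log Q = +0.71 − (0.0592/5)(23.024) = +0.437 V.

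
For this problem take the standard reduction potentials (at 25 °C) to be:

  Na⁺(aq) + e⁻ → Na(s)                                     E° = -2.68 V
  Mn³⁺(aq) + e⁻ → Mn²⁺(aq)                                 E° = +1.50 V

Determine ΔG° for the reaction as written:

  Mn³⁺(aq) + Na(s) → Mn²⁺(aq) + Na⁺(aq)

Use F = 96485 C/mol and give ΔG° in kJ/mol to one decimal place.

-403.3 kJ/mol

As written, Mn³⁺/Mn²⁺ is reduced (cathode) and Na⁺/Na is oxidised (anode), so E°cell = (+1.50) − (-2.68) = +4.18 V.
Balancing electrons gives n = 1.
ΔG° = −nFE° = −(1)(96485)(+4.18) = -403,307 J = -403.3 kJ/mol.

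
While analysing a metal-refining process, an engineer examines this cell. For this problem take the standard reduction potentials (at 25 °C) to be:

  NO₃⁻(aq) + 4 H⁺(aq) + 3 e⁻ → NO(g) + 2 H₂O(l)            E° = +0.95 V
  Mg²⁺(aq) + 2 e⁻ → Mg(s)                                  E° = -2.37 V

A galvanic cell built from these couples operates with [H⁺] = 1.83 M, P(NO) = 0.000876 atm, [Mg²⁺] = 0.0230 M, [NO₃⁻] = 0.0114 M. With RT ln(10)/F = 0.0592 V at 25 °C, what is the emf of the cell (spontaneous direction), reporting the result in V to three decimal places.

+3.411 V

NO₃⁻/NO is the cathode (higher E°), Mg²⁺/Mg the anode: E°cell = +0.95 − (-2.37) = +3.32 V, n = 6.
Overall: 2 NO₃⁻(aq) + 8 H⁺(aq) + 3 Mg(s) → 2 NO(g) + 4 H₂O(l) + 3 Mg²⁺(aq)
Q = P(NO)^2·[Mg²⁺]^3 / ([NO₃⁻]^2·[H⁺]^8); log Q = -9.243.
E = E° − (0.0592/n) log Q = +3.32 − (0.0592/6)(-9.243) = +3.411 V.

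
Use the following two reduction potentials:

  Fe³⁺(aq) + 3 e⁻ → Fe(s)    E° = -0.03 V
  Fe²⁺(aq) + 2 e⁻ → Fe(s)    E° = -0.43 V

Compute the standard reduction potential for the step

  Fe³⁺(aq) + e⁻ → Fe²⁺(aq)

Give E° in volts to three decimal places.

+0.770 V

Sequential free energies add, so n₃E°₃ = n₁E°₁ + n₂E°₂.
With n₃ = 3, and the known step contributing 2×(-0.43) V, the unknown satisfies 1·E° = 3×(-0.03) − 2×(-0.43) = +0.770.
E° = +0.770 / 1 = +0.770 V.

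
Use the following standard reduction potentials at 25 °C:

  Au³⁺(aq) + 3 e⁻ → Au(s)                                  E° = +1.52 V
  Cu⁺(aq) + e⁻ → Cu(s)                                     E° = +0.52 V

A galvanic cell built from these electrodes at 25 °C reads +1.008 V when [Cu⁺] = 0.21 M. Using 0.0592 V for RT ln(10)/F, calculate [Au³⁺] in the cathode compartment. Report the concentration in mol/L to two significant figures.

0.024 M

Au³⁺/Au is the cathode, Cu⁺/Cu the anode: E°cell = +1.00 V, n = 3.
Overall reaction: Au³⁺(aq) + 3 Cu(s) → Au(s) + 3 Cu⁺(aq); Q = [Cu⁺]^3/[Au³⁺]^1.
From E = E° − (0.0592/n) log Q: log Q = (E° − E)·n/0.0592 = (+1.00 − (+1.008))·3/0.0592 = -0.4054.
So 1·log[Au³⁺] = 3·log(0.21) − log Q = -2.0333 − (-0.4054) = -1.6279; [Au³⁺] = 10^(-1.6279) ≈ 0.024 M.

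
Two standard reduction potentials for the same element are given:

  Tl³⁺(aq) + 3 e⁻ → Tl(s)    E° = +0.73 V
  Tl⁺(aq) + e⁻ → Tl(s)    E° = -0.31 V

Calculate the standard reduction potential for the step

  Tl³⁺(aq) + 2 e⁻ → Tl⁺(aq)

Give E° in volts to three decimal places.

Sequential free energies add, so n₃E°₃ = n₁E°₁ + n₂E°₂.
With n₃ = 3, and the known step contributing 1×(-0.31) V, the unknown satisfies 2·E° = 3×(+0.73) − 1×(-0.31) = +2.500.
E° = +2.500 / 2 = +1.250 V.

+1.250 V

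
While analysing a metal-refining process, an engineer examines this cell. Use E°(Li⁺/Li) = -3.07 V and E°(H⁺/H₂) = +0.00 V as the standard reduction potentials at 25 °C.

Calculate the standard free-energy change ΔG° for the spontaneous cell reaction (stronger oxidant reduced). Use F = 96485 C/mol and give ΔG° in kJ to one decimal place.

-592.4 kJ

H⁺/H₂ (E° = +0.00 V) is the cathode; Li⁺/Li (E° = -3.07 V) is the anode, so E°cell = +3.07 V.
Balancing electrons gives n = 2 (lcm of 2 and 1).
ΔG° = −nFE° = −(2)(96485)(+3.07) = -592,418 J = -592.4 kJ.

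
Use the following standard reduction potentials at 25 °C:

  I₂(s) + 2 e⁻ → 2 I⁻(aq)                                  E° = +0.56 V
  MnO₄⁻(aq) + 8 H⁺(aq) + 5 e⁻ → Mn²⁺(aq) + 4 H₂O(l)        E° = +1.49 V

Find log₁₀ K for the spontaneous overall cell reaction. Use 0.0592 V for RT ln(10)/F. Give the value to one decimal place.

Cathode: MnO₄⁻/Mn²⁺; anode: I₂/I⁻. E°cell = +0.93 V, n = 10.
log K = nE°cell / 0.0592 = (10)(+0.93) / 0.0592 = 157.1.

157.1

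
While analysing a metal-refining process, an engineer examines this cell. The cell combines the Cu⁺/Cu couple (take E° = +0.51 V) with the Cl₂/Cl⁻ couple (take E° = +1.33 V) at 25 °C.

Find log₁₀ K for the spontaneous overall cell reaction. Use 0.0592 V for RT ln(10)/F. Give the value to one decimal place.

27.7

Cathode: Cl₂/Cl⁻; anode: Cu⁺/Cu. E°cell = +0.82 V, n = 2.
log K = nE°cell / 0.0592 = (2)(+0.82) / 0.0592 = 27.7.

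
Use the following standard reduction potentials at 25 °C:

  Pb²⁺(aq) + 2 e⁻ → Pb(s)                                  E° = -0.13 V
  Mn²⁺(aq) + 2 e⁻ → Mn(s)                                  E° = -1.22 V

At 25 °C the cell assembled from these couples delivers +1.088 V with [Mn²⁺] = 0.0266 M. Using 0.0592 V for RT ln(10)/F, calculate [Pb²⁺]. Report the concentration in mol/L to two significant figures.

Pb²⁺/Pb is the cathode, Mn²⁺/Mn the anode: E°cell = +1.09 V, n = 2.
Overall reaction: Pb²⁺(aq) + Mn(s) → Pb(s) + Mn²⁺(aq); Q = [Mn²⁺]^1/[Pb²⁺]^1.
From E = E° − (0.0592/n) log Q: log Q = (E° − E)·n/0.0592 = (+1.09 − (+1.088))·2/0.0592 = 0.0676.
So 1·log[Pb²⁺] = 1·log(0.0266) − log Q = -1.5751 − (0.0676) = -1.6427; [Pb²⁺] = 10^(-1.6427) ≈ 0.023 M.

0.023 M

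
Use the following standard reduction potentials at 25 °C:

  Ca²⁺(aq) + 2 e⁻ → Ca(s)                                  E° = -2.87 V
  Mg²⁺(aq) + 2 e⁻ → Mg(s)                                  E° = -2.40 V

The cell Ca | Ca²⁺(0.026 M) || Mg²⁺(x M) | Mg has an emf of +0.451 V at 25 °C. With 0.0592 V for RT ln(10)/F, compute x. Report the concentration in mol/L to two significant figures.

0.0059 M

Mg²⁺/Mg is the cathode, Ca²⁺/Ca the anode: E°cell = +0.47 V, n = 2.
Overall reaction: Mg²⁺(aq) + Ca(s) → Mg(s) + Ca²⁺(aq); Q = [Ca²⁺]^1/[Mg²⁺]^1.
From E = E° − (0.0592/n) log Q: log Q = (E° − E)·n/0.0592 = (+0.47 − (+0.451))·2/0.0592 = 0.6419.
So 1·log[Mg²⁺] = 1·log(0.026) − log Q = -1.5850 − (0.6419) = -2.2269; [Mg²⁺] = 10^(-2.2269) ≈ 0.0059 M.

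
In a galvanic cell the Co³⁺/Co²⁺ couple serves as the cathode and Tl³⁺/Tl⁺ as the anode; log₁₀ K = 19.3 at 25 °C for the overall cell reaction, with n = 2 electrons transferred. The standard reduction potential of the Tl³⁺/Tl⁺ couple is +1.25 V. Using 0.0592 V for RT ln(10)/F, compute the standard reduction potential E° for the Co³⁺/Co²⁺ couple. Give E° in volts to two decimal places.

E°cell = (0.0592/n)·log K = (0.0592/2)(19.3) = +0.571 V.
Since Co³⁺/Co²⁺ is the cathode and Tl³⁺/Tl⁺ the anode, E°cell = E°(Co³⁺/Co²⁺) − E°(Tl³⁺/Tl⁺).
So E°(Co³⁺/Co²⁺) = E°cell + E°(Tl³⁺/Tl⁺) = +0.571 + (+1.25) = +1.82 V.

+1.82 V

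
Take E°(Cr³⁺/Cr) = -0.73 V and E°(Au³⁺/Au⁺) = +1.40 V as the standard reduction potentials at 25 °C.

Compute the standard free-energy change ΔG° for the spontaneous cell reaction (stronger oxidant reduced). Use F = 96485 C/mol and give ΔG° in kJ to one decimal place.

-1233.1 kJ

Au³⁺/Au⁺ (E° = +1.40 V) is the cathode; Cr³⁺/Cr (E° = -0.73 V) is the anode, so E°cell = +2.13 V.
Balancing electrons gives n = 6 (lcm of 2 and 3).
ΔG° = −nFE° = −(6)(96485)(+2.13) = -1,233,078 J = -1233.1 kJ.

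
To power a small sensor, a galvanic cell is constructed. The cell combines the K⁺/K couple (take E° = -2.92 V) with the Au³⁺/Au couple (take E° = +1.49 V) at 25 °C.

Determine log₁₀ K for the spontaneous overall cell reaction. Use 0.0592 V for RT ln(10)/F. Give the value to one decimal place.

223.5

Cathode: Au³⁺/Au; anode: K⁺/K. E°cell = +4.41 V, n = 3.
log K = nE°cell / 0.0592 = (3)(+4.41) / 0.0592 = 223.5.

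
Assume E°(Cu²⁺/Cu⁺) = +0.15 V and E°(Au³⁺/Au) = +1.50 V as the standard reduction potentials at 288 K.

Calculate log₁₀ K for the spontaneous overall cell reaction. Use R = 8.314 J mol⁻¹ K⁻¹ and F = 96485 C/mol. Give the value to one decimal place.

70.9

Cathode: Au³⁺/Au; anode: Cu²⁺/Cu⁺. E°cell = (+1.50) − (+0.15) = +1.35 V, with n = 3.
ΔG° = −nFE° = −RT ln K, so ln K = nFE°/(RT) = (3)(96485)(+1.35) / ((8.314)(288)) = 163.197.
log₁₀ K = 163.197 / ln 10 = 70.9.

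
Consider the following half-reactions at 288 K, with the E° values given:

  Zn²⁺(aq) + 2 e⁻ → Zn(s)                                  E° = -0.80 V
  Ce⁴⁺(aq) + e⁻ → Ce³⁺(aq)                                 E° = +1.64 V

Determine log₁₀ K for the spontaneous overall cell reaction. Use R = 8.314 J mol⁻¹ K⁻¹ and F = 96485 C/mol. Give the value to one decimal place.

Cathode: Ce⁴⁺/Ce³⁺; anode: Zn²⁺/Zn. E°cell = (+1.64) − (-0.80) = +2.44 V, with n = 2.
ΔG° = −nFE° = −RT ln K, so ln K = nFE°/(RT) = (2)(96485)(+2.44) / ((8.314)(288)) = 196.642.
log₁₀ K = 196.642 / ln 10 = 85.4.

85.4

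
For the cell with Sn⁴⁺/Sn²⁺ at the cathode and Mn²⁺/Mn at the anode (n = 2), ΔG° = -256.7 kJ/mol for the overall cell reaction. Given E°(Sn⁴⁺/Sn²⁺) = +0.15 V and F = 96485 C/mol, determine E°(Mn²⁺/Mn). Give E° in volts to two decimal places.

-1.18 V

E°cell = −ΔG°/(nF) = −(-256.7×10³)/((2)(96485)) = +1.330 V.
Since Sn⁴⁺/Sn²⁺ is the cathode and Mn²⁺/Mn the anode, E°cell = E°(Sn⁴⁺/Sn²⁺) − E°(Mn²⁺/Mn).
So E°(Mn²⁺/Mn) = E°(Sn⁴⁺/Sn²⁺) − E°cell = (+0.15) − (+1.330) = -1.18 V.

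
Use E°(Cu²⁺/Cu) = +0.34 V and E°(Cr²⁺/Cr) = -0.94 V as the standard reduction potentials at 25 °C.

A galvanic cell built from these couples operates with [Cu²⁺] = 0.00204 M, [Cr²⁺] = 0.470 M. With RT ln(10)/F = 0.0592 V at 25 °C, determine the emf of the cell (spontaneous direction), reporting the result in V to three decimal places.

Cu²⁺/Cu is the cathode (higher E°), Cr²⁺/Cr the anode: E°cell = +0.34 − (-0.94) = +1.28 V, n = 2.
Overall: Cu²⁺(aq) + Cr(s) → Cu(s) + Cr²⁺(aq)
Q = [Cr²⁺] / ([Cu²⁺]); log Q = 2.362.
E = E° − (0.0592/n) log Q = +1.28 − (0.0592/2)(2.362) = +1.210 V.

+1.210 V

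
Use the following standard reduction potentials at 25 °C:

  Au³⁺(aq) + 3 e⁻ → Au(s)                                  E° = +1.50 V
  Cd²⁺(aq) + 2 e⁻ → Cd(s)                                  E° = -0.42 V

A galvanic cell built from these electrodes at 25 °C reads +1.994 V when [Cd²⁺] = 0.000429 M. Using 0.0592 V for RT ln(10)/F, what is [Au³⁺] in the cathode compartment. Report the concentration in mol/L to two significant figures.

0.050 M

Au³⁺/Au is the cathode, Cd²⁺/Cd the anode: E°cell = +1.92 V, n = 6.
Overall reaction: 2 Au³⁺(aq) + 3 Cd(s) → 2 Au(s) + 3 Cd²⁺(aq); Q = [Cd²⁺]^3/[Au³⁺]^2.
From E = E° − (0.0592/n) log Q: log Q = (E° − E)·n/0.0592 = (+1.92 − (+1.994))·6/0.0592 = -7.5000.
So 2·log[Au³⁺] = 3·log(0.000429) − log Q = -10.1026 − (-7.5000) = -2.6026; log[Au³⁺] = -2.6026 / 2 = -1.3013; [Au³⁺] = 10^(-1.3013) ≈ 0.050 M.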